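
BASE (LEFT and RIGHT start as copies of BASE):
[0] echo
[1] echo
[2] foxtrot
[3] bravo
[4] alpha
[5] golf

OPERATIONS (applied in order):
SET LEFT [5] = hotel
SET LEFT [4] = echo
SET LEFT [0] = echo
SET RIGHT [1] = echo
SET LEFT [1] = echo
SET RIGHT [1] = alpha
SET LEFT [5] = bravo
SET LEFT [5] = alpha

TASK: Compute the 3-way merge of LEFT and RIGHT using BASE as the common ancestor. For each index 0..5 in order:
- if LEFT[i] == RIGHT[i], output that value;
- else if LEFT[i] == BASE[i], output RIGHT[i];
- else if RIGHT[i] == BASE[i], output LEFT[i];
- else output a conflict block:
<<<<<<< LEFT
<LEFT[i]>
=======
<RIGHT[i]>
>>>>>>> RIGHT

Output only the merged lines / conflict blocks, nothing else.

Answer: echo
alpha
foxtrot
bravo
echo
alpha

Derivation:
Final LEFT:  [echo, echo, foxtrot, bravo, echo, alpha]
Final RIGHT: [echo, alpha, foxtrot, bravo, alpha, golf]
i=0: L=echo R=echo -> agree -> echo
i=1: L=echo=BASE, R=alpha -> take RIGHT -> alpha
i=2: L=foxtrot R=foxtrot -> agree -> foxtrot
i=3: L=bravo R=bravo -> agree -> bravo
i=4: L=echo, R=alpha=BASE -> take LEFT -> echo
i=5: L=alpha, R=golf=BASE -> take LEFT -> alpha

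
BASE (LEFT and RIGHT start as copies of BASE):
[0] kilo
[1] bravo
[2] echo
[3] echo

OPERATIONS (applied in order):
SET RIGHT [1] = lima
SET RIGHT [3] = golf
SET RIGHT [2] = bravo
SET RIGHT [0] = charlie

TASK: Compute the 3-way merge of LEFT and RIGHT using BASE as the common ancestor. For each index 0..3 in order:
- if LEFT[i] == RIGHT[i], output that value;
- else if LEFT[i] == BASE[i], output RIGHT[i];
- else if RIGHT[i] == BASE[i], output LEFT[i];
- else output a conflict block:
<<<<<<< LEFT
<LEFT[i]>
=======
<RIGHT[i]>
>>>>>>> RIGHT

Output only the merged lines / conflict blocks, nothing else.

Final LEFT:  [kilo, bravo, echo, echo]
Final RIGHT: [charlie, lima, bravo, golf]
i=0: L=kilo=BASE, R=charlie -> take RIGHT -> charlie
i=1: L=bravo=BASE, R=lima -> take RIGHT -> lima
i=2: L=echo=BASE, R=bravo -> take RIGHT -> bravo
i=3: L=echo=BASE, R=golf -> take RIGHT -> golf

Answer: charlie
lima
bravo
golf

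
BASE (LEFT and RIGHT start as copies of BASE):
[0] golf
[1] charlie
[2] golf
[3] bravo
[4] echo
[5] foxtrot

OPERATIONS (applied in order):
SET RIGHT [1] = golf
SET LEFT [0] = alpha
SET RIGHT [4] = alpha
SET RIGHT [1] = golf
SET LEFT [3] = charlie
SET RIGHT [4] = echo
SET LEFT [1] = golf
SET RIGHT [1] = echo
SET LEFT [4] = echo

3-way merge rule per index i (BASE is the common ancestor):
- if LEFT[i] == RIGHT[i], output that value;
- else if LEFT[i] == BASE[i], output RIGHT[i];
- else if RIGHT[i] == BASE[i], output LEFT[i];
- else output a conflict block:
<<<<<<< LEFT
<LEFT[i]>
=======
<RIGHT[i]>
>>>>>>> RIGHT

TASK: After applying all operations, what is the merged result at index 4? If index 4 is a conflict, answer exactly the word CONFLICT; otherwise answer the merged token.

Answer: echo

Derivation:
Final LEFT:  [alpha, golf, golf, charlie, echo, foxtrot]
Final RIGHT: [golf, echo, golf, bravo, echo, foxtrot]
i=0: L=alpha, R=golf=BASE -> take LEFT -> alpha
i=1: BASE=charlie L=golf R=echo all differ -> CONFLICT
i=2: L=golf R=golf -> agree -> golf
i=3: L=charlie, R=bravo=BASE -> take LEFT -> charlie
i=4: L=echo R=echo -> agree -> echo
i=5: L=foxtrot R=foxtrot -> agree -> foxtrot
Index 4 -> echo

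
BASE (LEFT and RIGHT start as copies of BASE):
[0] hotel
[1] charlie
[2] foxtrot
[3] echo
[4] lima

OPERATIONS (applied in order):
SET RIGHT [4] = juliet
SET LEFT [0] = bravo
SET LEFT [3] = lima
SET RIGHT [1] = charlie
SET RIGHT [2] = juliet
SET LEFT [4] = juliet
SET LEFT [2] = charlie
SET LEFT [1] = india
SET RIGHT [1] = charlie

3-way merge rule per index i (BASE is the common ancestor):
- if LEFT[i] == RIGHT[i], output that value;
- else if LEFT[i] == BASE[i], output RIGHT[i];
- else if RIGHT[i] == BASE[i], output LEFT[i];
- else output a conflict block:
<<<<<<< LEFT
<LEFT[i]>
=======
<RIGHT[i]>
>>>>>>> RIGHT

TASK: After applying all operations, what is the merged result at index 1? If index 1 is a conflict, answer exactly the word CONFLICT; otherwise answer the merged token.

Final LEFT:  [bravo, india, charlie, lima, juliet]
Final RIGHT: [hotel, charlie, juliet, echo, juliet]
i=0: L=bravo, R=hotel=BASE -> take LEFT -> bravo
i=1: L=india, R=charlie=BASE -> take LEFT -> india
i=2: BASE=foxtrot L=charlie R=juliet all differ -> CONFLICT
i=3: L=lima, R=echo=BASE -> take LEFT -> lima
i=4: L=juliet R=juliet -> agree -> juliet
Index 1 -> india

Answer: india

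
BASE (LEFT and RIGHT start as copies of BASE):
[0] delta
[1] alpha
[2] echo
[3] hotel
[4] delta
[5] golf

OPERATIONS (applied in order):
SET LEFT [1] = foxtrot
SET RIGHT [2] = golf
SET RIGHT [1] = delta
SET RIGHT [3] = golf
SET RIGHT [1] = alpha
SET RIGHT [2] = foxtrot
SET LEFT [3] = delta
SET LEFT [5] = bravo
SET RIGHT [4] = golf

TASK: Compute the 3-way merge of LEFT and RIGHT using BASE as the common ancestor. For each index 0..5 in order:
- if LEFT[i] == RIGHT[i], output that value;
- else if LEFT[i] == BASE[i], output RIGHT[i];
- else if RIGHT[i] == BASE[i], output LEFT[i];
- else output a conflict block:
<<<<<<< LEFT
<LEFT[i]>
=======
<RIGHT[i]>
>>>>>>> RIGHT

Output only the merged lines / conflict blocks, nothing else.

Final LEFT:  [delta, foxtrot, echo, delta, delta, bravo]
Final RIGHT: [delta, alpha, foxtrot, golf, golf, golf]
i=0: L=delta R=delta -> agree -> delta
i=1: L=foxtrot, R=alpha=BASE -> take LEFT -> foxtrot
i=2: L=echo=BASE, R=foxtrot -> take RIGHT -> foxtrot
i=3: BASE=hotel L=delta R=golf all differ -> CONFLICT
i=4: L=delta=BASE, R=golf -> take RIGHT -> golf
i=5: L=bravo, R=golf=BASE -> take LEFT -> bravo

Answer: delta
foxtrot
foxtrot
<<<<<<< LEFT
delta
=======
golf
>>>>>>> RIGHT
golf
bravo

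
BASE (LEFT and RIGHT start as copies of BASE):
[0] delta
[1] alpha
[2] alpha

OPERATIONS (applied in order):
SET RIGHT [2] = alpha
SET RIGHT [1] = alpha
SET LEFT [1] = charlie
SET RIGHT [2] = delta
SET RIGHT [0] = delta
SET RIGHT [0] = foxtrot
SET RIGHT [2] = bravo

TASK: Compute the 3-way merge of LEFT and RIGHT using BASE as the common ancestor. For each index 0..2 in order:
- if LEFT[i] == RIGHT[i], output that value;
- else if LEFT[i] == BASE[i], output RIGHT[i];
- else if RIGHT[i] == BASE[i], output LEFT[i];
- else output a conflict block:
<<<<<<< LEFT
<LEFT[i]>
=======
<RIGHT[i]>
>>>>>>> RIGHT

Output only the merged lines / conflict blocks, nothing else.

Final LEFT:  [delta, charlie, alpha]
Final RIGHT: [foxtrot, alpha, bravo]
i=0: L=delta=BASE, R=foxtrot -> take RIGHT -> foxtrot
i=1: L=charlie, R=alpha=BASE -> take LEFT -> charlie
i=2: L=alpha=BASE, R=bravo -> take RIGHT -> bravo

Answer: foxtrot
charlie
bravo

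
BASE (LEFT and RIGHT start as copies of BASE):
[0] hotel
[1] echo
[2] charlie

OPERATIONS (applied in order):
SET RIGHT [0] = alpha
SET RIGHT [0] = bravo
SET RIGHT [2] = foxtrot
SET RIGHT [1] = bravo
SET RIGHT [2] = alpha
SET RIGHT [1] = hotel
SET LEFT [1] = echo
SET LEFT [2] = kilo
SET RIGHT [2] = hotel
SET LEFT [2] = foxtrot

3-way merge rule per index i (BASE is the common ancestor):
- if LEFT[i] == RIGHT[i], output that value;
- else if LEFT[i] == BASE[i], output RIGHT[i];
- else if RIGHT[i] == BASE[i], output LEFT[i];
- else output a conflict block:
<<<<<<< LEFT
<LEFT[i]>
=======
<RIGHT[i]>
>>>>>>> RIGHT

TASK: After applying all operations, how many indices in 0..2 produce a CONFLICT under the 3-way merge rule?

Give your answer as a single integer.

Final LEFT:  [hotel, echo, foxtrot]
Final RIGHT: [bravo, hotel, hotel]
i=0: L=hotel=BASE, R=bravo -> take RIGHT -> bravo
i=1: L=echo=BASE, R=hotel -> take RIGHT -> hotel
i=2: BASE=charlie L=foxtrot R=hotel all differ -> CONFLICT
Conflict count: 1

Answer: 1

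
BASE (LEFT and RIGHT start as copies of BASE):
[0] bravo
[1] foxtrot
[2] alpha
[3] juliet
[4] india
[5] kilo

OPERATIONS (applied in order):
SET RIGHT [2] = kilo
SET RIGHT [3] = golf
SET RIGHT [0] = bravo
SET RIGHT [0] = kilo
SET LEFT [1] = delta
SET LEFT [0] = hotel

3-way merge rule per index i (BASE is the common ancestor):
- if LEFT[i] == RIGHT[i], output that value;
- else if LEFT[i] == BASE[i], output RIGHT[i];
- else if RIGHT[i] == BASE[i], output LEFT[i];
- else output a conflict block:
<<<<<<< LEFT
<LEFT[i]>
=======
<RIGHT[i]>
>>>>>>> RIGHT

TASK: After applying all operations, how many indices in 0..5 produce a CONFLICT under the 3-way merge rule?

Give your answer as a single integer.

Answer: 1

Derivation:
Final LEFT:  [hotel, delta, alpha, juliet, india, kilo]
Final RIGHT: [kilo, foxtrot, kilo, golf, india, kilo]
i=0: BASE=bravo L=hotel R=kilo all differ -> CONFLICT
i=1: L=delta, R=foxtrot=BASE -> take LEFT -> delta
i=2: L=alpha=BASE, R=kilo -> take RIGHT -> kilo
i=3: L=juliet=BASE, R=golf -> take RIGHT -> golf
i=4: L=india R=india -> agree -> india
i=5: L=kilo R=kilo -> agree -> kilo
Conflict count: 1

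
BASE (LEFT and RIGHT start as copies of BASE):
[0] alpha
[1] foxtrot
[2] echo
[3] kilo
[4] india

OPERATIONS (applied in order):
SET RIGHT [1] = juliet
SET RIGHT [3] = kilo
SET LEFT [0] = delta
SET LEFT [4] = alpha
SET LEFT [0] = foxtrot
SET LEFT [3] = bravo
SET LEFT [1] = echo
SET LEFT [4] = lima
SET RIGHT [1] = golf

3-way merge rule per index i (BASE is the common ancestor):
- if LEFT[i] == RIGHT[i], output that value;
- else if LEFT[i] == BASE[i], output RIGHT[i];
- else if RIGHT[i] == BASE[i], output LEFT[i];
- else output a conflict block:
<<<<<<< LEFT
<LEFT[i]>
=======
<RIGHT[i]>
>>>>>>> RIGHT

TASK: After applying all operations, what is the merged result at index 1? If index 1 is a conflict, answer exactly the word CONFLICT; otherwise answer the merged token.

Answer: CONFLICT

Derivation:
Final LEFT:  [foxtrot, echo, echo, bravo, lima]
Final RIGHT: [alpha, golf, echo, kilo, india]
i=0: L=foxtrot, R=alpha=BASE -> take LEFT -> foxtrot
i=1: BASE=foxtrot L=echo R=golf all differ -> CONFLICT
i=2: L=echo R=echo -> agree -> echo
i=3: L=bravo, R=kilo=BASE -> take LEFT -> bravo
i=4: L=lima, R=india=BASE -> take LEFT -> lima
Index 1 -> CONFLICT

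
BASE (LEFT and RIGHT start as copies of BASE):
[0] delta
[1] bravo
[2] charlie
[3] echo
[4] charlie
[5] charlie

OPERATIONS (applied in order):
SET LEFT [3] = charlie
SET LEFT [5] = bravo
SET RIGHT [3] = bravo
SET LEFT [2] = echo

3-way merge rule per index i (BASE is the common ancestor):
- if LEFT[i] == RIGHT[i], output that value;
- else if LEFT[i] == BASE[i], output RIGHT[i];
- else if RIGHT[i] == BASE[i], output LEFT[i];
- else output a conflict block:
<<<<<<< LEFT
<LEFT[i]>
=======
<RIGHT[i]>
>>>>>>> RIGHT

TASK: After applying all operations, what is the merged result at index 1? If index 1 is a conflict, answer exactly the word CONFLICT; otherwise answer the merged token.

Answer: bravo

Derivation:
Final LEFT:  [delta, bravo, echo, charlie, charlie, bravo]
Final RIGHT: [delta, bravo, charlie, bravo, charlie, charlie]
i=0: L=delta R=delta -> agree -> delta
i=1: L=bravo R=bravo -> agree -> bravo
i=2: L=echo, R=charlie=BASE -> take LEFT -> echo
i=3: BASE=echo L=charlie R=bravo all differ -> CONFLICT
i=4: L=charlie R=charlie -> agree -> charlie
i=5: L=bravo, R=charlie=BASE -> take LEFT -> bravo
Index 1 -> bravo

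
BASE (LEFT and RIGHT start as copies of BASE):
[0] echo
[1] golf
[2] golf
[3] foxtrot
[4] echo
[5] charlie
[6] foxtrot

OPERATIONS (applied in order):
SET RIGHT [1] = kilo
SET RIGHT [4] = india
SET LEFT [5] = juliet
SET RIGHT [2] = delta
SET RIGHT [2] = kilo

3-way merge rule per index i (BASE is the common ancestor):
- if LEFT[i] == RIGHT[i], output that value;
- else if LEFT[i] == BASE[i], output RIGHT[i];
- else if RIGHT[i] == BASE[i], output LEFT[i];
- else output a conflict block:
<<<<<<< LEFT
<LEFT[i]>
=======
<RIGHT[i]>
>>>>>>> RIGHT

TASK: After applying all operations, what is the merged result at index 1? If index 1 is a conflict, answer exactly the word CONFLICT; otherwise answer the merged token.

Final LEFT:  [echo, golf, golf, foxtrot, echo, juliet, foxtrot]
Final RIGHT: [echo, kilo, kilo, foxtrot, india, charlie, foxtrot]
i=0: L=echo R=echo -> agree -> echo
i=1: L=golf=BASE, R=kilo -> take RIGHT -> kilo
i=2: L=golf=BASE, R=kilo -> take RIGHT -> kilo
i=3: L=foxtrot R=foxtrot -> agree -> foxtrot
i=4: L=echo=BASE, R=india -> take RIGHT -> india
i=5: L=juliet, R=charlie=BASE -> take LEFT -> juliet
i=6: L=foxtrot R=foxtrot -> agree -> foxtrot
Index 1 -> kilo

Answer: kilo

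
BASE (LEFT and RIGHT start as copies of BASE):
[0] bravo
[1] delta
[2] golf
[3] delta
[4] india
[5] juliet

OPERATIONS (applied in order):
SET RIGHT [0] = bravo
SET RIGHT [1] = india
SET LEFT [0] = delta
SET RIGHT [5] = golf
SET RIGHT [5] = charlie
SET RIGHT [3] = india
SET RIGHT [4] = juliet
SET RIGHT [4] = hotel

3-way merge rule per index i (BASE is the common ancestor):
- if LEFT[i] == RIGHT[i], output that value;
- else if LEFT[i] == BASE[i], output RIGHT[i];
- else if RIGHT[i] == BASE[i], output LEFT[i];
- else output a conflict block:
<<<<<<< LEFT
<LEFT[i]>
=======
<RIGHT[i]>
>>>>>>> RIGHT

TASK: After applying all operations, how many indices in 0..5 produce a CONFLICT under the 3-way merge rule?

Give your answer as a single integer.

Final LEFT:  [delta, delta, golf, delta, india, juliet]
Final RIGHT: [bravo, india, golf, india, hotel, charlie]
i=0: L=delta, R=bravo=BASE -> take LEFT -> delta
i=1: L=delta=BASE, R=india -> take RIGHT -> india
i=2: L=golf R=golf -> agree -> golf
i=3: L=delta=BASE, R=india -> take RIGHT -> india
i=4: L=india=BASE, R=hotel -> take RIGHT -> hotel
i=5: L=juliet=BASE, R=charlie -> take RIGHT -> charlie
Conflict count: 0

Answer: 0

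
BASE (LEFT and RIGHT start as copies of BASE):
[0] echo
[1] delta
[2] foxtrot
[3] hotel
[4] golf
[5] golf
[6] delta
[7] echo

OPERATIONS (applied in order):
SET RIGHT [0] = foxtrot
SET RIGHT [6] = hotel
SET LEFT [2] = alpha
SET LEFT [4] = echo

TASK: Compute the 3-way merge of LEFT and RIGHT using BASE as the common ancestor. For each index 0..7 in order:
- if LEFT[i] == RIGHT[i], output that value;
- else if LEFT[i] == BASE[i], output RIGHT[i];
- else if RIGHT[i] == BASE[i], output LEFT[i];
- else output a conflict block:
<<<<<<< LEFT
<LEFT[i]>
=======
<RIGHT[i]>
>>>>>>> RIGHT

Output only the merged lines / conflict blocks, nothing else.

Answer: foxtrot
delta
alpha
hotel
echo
golf
hotel
echo

Derivation:
Final LEFT:  [echo, delta, alpha, hotel, echo, golf, delta, echo]
Final RIGHT: [foxtrot, delta, foxtrot, hotel, golf, golf, hotel, echo]
i=0: L=echo=BASE, R=foxtrot -> take RIGHT -> foxtrot
i=1: L=delta R=delta -> agree -> delta
i=2: L=alpha, R=foxtrot=BASE -> take LEFT -> alpha
i=3: L=hotel R=hotel -> agree -> hotel
i=4: L=echo, R=golf=BASE -> take LEFT -> echo
i=5: L=golf R=golf -> agree -> golf
i=6: L=delta=BASE, R=hotel -> take RIGHT -> hotel
i=7: L=echo R=echo -> agree -> echo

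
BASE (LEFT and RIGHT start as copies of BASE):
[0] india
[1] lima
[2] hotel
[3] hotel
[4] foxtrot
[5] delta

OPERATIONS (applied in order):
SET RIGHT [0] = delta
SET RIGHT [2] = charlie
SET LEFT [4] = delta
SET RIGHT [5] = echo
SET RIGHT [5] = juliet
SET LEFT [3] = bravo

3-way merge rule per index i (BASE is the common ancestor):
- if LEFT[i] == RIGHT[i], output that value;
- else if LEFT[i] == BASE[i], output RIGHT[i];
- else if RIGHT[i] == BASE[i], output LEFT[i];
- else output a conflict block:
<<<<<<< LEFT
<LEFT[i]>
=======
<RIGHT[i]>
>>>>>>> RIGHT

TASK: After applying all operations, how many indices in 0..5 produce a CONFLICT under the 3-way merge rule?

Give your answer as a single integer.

Answer: 0

Derivation:
Final LEFT:  [india, lima, hotel, bravo, delta, delta]
Final RIGHT: [delta, lima, charlie, hotel, foxtrot, juliet]
i=0: L=india=BASE, R=delta -> take RIGHT -> delta
i=1: L=lima R=lima -> agree -> lima
i=2: L=hotel=BASE, R=charlie -> take RIGHT -> charlie
i=3: L=bravo, R=hotel=BASE -> take LEFT -> bravo
i=4: L=delta, R=foxtrot=BASE -> take LEFT -> delta
i=5: L=delta=BASE, R=juliet -> take RIGHT -> juliet
Conflict count: 0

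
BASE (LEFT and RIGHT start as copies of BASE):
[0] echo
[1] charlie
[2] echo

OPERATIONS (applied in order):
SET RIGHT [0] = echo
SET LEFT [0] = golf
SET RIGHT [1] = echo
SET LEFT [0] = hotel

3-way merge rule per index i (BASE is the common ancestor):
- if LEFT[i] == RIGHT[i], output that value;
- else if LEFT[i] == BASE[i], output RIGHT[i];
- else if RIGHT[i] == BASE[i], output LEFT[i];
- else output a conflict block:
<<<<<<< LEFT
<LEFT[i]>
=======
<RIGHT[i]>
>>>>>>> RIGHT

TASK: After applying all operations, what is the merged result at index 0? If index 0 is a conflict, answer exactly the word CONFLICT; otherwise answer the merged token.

Answer: hotel

Derivation:
Final LEFT:  [hotel, charlie, echo]
Final RIGHT: [echo, echo, echo]
i=0: L=hotel, R=echo=BASE -> take LEFT -> hotel
i=1: L=charlie=BASE, R=echo -> take RIGHT -> echo
i=2: L=echo R=echo -> agree -> echo
Index 0 -> hotel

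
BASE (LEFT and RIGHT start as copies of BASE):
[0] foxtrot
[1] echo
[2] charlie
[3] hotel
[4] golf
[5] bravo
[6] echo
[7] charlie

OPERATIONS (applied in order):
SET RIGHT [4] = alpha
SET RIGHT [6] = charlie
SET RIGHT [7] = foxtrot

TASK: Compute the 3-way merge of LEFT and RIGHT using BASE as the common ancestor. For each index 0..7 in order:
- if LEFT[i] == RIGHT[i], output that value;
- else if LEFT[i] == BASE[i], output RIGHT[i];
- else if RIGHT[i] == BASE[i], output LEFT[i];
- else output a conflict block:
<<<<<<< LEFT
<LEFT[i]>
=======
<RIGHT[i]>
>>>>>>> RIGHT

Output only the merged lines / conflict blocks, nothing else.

Final LEFT:  [foxtrot, echo, charlie, hotel, golf, bravo, echo, charlie]
Final RIGHT: [foxtrot, echo, charlie, hotel, alpha, bravo, charlie, foxtrot]
i=0: L=foxtrot R=foxtrot -> agree -> foxtrot
i=1: L=echo R=echo -> agree -> echo
i=2: L=charlie R=charlie -> agree -> charlie
i=3: L=hotel R=hotel -> agree -> hotel
i=4: L=golf=BASE, R=alpha -> take RIGHT -> alpha
i=5: L=bravo R=bravo -> agree -> bravo
i=6: L=echo=BASE, R=charlie -> take RIGHT -> charlie
i=7: L=charlie=BASE, R=foxtrot -> take RIGHT -> foxtrot

Answer: foxtrot
echo
charlie
hotel
alpha
bravo
charlie
foxtrot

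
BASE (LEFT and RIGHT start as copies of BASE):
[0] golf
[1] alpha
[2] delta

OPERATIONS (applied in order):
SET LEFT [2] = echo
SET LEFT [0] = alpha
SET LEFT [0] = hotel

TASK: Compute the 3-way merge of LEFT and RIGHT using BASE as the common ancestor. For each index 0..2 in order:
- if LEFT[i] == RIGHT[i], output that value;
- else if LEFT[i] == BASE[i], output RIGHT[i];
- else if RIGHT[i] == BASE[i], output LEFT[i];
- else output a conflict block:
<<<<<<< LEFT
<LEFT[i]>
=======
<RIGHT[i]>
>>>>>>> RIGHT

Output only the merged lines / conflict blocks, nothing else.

Answer: hotel
alpha
echo

Derivation:
Final LEFT:  [hotel, alpha, echo]
Final RIGHT: [golf, alpha, delta]
i=0: L=hotel, R=golf=BASE -> take LEFT -> hotel
i=1: L=alpha R=alpha -> agree -> alpha
i=2: L=echo, R=delta=BASE -> take LEFT -> echo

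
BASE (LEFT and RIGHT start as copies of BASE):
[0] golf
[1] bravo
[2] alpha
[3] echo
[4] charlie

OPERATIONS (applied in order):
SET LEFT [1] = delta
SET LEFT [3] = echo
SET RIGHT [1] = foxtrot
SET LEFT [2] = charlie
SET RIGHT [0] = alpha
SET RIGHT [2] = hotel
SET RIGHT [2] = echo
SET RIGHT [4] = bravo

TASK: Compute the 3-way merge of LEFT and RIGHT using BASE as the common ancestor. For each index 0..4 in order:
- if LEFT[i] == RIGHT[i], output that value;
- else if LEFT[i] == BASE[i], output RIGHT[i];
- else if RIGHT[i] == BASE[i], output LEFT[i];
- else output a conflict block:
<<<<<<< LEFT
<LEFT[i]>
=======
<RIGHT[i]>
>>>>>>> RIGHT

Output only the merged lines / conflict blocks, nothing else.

Answer: alpha
<<<<<<< LEFT
delta
=======
foxtrot
>>>>>>> RIGHT
<<<<<<< LEFT
charlie
=======
echo
>>>>>>> RIGHT
echo
bravo

Derivation:
Final LEFT:  [golf, delta, charlie, echo, charlie]
Final RIGHT: [alpha, foxtrot, echo, echo, bravo]
i=0: L=golf=BASE, R=alpha -> take RIGHT -> alpha
i=1: BASE=bravo L=delta R=foxtrot all differ -> CONFLICT
i=2: BASE=alpha L=charlie R=echo all differ -> CONFLICT
i=3: L=echo R=echo -> agree -> echo
i=4: L=charlie=BASE, R=bravo -> take RIGHT -> bravo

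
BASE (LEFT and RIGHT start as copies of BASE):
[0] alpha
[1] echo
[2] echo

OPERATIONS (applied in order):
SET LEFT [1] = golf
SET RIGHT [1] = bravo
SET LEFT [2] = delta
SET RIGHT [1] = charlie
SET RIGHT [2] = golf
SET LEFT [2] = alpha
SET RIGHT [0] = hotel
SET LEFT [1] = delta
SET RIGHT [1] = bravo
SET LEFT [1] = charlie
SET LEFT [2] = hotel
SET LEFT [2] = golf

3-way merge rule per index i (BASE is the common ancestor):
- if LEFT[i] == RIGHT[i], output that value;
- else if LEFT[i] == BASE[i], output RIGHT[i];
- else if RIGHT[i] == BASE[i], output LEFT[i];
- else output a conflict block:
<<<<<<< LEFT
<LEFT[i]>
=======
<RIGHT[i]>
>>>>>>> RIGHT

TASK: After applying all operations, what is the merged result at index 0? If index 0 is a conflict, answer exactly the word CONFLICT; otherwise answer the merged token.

Answer: hotel

Derivation:
Final LEFT:  [alpha, charlie, golf]
Final RIGHT: [hotel, bravo, golf]
i=0: L=alpha=BASE, R=hotel -> take RIGHT -> hotel
i=1: BASE=echo L=charlie R=bravo all differ -> CONFLICT
i=2: L=golf R=golf -> agree -> golf
Index 0 -> hotel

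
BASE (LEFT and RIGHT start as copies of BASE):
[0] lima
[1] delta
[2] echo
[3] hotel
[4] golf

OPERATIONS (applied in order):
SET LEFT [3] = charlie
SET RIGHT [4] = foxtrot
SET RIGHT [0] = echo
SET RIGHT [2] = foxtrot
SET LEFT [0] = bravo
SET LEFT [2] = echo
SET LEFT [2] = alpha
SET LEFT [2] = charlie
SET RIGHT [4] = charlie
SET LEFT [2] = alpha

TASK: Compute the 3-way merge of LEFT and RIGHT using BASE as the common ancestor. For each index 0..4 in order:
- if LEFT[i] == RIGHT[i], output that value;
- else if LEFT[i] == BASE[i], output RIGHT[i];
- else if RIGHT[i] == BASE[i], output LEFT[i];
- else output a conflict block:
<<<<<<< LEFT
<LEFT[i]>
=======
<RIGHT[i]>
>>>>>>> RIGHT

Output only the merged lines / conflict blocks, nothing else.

Final LEFT:  [bravo, delta, alpha, charlie, golf]
Final RIGHT: [echo, delta, foxtrot, hotel, charlie]
i=0: BASE=lima L=bravo R=echo all differ -> CONFLICT
i=1: L=delta R=delta -> agree -> delta
i=2: BASE=echo L=alpha R=foxtrot all differ -> CONFLICT
i=3: L=charlie, R=hotel=BASE -> take LEFT -> charlie
i=4: L=golf=BASE, R=charlie -> take RIGHT -> charlie

Answer: <<<<<<< LEFT
bravo
=======
echo
>>>>>>> RIGHT
delta
<<<<<<< LEFT
alpha
=======
foxtrot
>>>>>>> RIGHT
charlie
charlie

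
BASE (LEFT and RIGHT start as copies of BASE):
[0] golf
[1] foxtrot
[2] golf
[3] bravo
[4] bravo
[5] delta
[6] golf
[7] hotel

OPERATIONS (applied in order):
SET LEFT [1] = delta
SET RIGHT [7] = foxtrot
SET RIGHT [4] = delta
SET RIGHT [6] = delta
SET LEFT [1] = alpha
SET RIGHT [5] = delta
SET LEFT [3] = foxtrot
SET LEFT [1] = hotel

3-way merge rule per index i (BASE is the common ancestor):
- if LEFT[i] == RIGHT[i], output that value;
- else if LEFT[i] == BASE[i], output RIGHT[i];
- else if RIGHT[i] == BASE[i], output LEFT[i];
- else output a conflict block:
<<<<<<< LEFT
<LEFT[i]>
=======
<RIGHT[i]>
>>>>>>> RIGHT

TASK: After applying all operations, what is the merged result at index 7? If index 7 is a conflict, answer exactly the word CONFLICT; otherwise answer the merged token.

Answer: foxtrot

Derivation:
Final LEFT:  [golf, hotel, golf, foxtrot, bravo, delta, golf, hotel]
Final RIGHT: [golf, foxtrot, golf, bravo, delta, delta, delta, foxtrot]
i=0: L=golf R=golf -> agree -> golf
i=1: L=hotel, R=foxtrot=BASE -> take LEFT -> hotel
i=2: L=golf R=golf -> agree -> golf
i=3: L=foxtrot, R=bravo=BASE -> take LEFT -> foxtrot
i=4: L=bravo=BASE, R=delta -> take RIGHT -> delta
i=5: L=delta R=delta -> agree -> delta
i=6: L=golf=BASE, R=delta -> take RIGHT -> delta
i=7: L=hotel=BASE, R=foxtrot -> take RIGHT -> foxtrot
Index 7 -> foxtrot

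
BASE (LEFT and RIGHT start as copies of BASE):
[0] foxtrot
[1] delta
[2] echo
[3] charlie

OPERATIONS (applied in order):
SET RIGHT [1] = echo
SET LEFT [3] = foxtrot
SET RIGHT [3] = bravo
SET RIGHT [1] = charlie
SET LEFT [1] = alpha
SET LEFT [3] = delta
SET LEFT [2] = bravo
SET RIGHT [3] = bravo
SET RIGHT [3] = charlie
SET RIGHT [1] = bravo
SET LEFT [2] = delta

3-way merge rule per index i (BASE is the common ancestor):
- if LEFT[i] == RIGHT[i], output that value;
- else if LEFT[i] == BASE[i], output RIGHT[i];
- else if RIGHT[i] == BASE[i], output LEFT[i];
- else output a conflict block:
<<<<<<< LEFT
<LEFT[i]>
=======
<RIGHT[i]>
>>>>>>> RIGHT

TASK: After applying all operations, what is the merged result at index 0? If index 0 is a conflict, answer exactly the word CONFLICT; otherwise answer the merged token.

Answer: foxtrot

Derivation:
Final LEFT:  [foxtrot, alpha, delta, delta]
Final RIGHT: [foxtrot, bravo, echo, charlie]
i=0: L=foxtrot R=foxtrot -> agree -> foxtrot
i=1: BASE=delta L=alpha R=bravo all differ -> CONFLICT
i=2: L=delta, R=echo=BASE -> take LEFT -> delta
i=3: L=delta, R=charlie=BASE -> take LEFT -> delta
Index 0 -> foxtrot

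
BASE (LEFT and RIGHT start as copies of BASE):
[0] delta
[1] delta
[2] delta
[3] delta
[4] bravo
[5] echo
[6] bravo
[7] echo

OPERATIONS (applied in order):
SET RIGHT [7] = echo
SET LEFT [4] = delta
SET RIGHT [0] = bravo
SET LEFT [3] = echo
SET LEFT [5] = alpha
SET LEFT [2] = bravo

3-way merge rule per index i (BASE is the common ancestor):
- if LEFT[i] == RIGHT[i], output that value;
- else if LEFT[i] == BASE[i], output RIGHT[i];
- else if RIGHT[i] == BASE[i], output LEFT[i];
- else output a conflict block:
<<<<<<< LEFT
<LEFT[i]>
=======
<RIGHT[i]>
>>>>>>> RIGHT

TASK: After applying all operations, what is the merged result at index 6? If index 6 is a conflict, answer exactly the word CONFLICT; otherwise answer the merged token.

Final LEFT:  [delta, delta, bravo, echo, delta, alpha, bravo, echo]
Final RIGHT: [bravo, delta, delta, delta, bravo, echo, bravo, echo]
i=0: L=delta=BASE, R=bravo -> take RIGHT -> bravo
i=1: L=delta R=delta -> agree -> delta
i=2: L=bravo, R=delta=BASE -> take LEFT -> bravo
i=3: L=echo, R=delta=BASE -> take LEFT -> echo
i=4: L=delta, R=bravo=BASE -> take LEFT -> delta
i=5: L=alpha, R=echo=BASE -> take LEFT -> alpha
i=6: L=bravo R=bravo -> agree -> bravo
i=7: L=echo R=echo -> agree -> echo
Index 6 -> bravo

Answer: bravo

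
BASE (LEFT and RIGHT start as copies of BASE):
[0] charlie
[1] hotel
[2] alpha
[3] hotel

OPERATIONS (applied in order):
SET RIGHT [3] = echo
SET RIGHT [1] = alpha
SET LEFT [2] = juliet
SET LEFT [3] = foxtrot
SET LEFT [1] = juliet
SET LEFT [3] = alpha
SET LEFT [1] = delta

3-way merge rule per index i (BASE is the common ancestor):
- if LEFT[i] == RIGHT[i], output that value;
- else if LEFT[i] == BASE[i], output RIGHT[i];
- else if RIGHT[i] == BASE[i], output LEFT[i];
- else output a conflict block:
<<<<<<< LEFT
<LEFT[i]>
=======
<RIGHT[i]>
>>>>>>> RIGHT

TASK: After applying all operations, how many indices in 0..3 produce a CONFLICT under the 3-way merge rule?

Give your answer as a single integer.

Answer: 2

Derivation:
Final LEFT:  [charlie, delta, juliet, alpha]
Final RIGHT: [charlie, alpha, alpha, echo]
i=0: L=charlie R=charlie -> agree -> charlie
i=1: BASE=hotel L=delta R=alpha all differ -> CONFLICT
i=2: L=juliet, R=alpha=BASE -> take LEFT -> juliet
i=3: BASE=hotel L=alpha R=echo all differ -> CONFLICT
Conflict count: 2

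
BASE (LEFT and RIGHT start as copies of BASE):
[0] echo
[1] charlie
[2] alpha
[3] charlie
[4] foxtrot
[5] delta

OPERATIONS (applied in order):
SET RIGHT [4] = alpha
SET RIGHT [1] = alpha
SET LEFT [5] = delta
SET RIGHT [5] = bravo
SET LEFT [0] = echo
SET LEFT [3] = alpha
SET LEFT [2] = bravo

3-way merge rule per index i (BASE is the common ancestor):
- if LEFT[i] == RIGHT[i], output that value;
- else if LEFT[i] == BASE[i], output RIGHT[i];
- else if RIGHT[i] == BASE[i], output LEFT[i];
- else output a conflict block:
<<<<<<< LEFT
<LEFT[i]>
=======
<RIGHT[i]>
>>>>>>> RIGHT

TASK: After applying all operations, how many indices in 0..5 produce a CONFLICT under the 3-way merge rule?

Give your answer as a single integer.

Answer: 0

Derivation:
Final LEFT:  [echo, charlie, bravo, alpha, foxtrot, delta]
Final RIGHT: [echo, alpha, alpha, charlie, alpha, bravo]
i=0: L=echo R=echo -> agree -> echo
i=1: L=charlie=BASE, R=alpha -> take RIGHT -> alpha
i=2: L=bravo, R=alpha=BASE -> take LEFT -> bravo
i=3: L=alpha, R=charlie=BASE -> take LEFT -> alpha
i=4: L=foxtrot=BASE, R=alpha -> take RIGHT -> alpha
i=5: L=delta=BASE, R=bravo -> take RIGHT -> bravo
Conflict count: 0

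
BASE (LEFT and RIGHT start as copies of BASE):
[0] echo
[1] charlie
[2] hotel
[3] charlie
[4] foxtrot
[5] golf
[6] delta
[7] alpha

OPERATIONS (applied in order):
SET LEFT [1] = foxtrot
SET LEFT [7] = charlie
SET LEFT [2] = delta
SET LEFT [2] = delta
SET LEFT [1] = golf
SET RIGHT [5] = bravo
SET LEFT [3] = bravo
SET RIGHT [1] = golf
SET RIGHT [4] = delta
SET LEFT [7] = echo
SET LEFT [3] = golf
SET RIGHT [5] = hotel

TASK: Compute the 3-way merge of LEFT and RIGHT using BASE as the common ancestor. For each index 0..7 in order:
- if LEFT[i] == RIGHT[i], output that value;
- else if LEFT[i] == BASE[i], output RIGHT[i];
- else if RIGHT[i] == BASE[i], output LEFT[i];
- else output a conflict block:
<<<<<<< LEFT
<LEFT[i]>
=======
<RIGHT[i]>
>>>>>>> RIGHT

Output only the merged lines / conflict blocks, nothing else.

Answer: echo
golf
delta
golf
delta
hotel
delta
echo

Derivation:
Final LEFT:  [echo, golf, delta, golf, foxtrot, golf, delta, echo]
Final RIGHT: [echo, golf, hotel, charlie, delta, hotel, delta, alpha]
i=0: L=echo R=echo -> agree -> echo
i=1: L=golf R=golf -> agree -> golf
i=2: L=delta, R=hotel=BASE -> take LEFT -> delta
i=3: L=golf, R=charlie=BASE -> take LEFT -> golf
i=4: L=foxtrot=BASE, R=delta -> take RIGHT -> delta
i=5: L=golf=BASE, R=hotel -> take RIGHT -> hotel
i=6: L=delta R=delta -> agree -> delta
i=7: L=echo, R=alpha=BASE -> take LEFT -> echo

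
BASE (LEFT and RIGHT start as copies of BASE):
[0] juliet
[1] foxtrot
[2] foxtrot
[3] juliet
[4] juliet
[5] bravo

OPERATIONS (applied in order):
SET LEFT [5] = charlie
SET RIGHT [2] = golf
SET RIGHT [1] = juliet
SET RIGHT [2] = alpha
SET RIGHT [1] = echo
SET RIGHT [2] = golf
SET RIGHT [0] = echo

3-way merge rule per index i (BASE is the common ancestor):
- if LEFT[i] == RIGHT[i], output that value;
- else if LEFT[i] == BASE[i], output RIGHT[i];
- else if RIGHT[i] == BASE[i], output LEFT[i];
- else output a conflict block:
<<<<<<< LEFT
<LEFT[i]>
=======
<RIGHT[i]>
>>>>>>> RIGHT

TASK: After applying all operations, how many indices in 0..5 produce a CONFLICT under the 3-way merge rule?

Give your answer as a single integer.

Final LEFT:  [juliet, foxtrot, foxtrot, juliet, juliet, charlie]
Final RIGHT: [echo, echo, golf, juliet, juliet, bravo]
i=0: L=juliet=BASE, R=echo -> take RIGHT -> echo
i=1: L=foxtrot=BASE, R=echo -> take RIGHT -> echo
i=2: L=foxtrot=BASE, R=golf -> take RIGHT -> golf
i=3: L=juliet R=juliet -> agree -> juliet
i=4: L=juliet R=juliet -> agree -> juliet
i=5: L=charlie, R=bravo=BASE -> take LEFT -> charlie
Conflict count: 0

Answer: 0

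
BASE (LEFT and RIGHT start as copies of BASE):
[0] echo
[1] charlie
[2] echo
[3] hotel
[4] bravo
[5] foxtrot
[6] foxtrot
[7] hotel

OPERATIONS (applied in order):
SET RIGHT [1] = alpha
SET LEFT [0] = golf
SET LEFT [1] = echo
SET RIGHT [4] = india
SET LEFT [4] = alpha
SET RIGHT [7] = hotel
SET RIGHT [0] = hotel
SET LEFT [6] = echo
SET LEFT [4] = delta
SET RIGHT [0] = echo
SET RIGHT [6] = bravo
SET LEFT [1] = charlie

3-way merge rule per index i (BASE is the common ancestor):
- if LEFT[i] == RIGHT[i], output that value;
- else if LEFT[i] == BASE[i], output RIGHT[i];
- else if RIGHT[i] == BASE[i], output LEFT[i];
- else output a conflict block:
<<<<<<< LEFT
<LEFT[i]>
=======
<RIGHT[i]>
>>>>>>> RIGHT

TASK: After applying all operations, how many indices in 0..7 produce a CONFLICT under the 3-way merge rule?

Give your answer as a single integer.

Answer: 2

Derivation:
Final LEFT:  [golf, charlie, echo, hotel, delta, foxtrot, echo, hotel]
Final RIGHT: [echo, alpha, echo, hotel, india, foxtrot, bravo, hotel]
i=0: L=golf, R=echo=BASE -> take LEFT -> golf
i=1: L=charlie=BASE, R=alpha -> take RIGHT -> alpha
i=2: L=echo R=echo -> agree -> echo
i=3: L=hotel R=hotel -> agree -> hotel
i=4: BASE=bravo L=delta R=india all differ -> CONFLICT
i=5: L=foxtrot R=foxtrot -> agree -> foxtrot
i=6: BASE=foxtrot L=echo R=bravo all differ -> CONFLICT
i=7: L=hotel R=hotel -> agree -> hotel
Conflict count: 2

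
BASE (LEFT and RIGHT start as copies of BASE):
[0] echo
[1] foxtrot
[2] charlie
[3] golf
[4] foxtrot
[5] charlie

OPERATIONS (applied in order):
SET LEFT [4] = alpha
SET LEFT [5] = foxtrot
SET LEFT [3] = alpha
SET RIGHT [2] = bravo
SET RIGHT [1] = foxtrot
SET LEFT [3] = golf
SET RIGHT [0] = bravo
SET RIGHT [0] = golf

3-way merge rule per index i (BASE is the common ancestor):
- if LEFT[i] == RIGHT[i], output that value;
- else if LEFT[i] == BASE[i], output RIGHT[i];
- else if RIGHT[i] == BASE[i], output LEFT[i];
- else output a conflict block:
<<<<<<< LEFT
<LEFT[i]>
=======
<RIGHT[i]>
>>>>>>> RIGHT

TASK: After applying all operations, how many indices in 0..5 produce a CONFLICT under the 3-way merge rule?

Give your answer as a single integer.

Answer: 0

Derivation:
Final LEFT:  [echo, foxtrot, charlie, golf, alpha, foxtrot]
Final RIGHT: [golf, foxtrot, bravo, golf, foxtrot, charlie]
i=0: L=echo=BASE, R=golf -> take RIGHT -> golf
i=1: L=foxtrot R=foxtrot -> agree -> foxtrot
i=2: L=charlie=BASE, R=bravo -> take RIGHT -> bravo
i=3: L=golf R=golf -> agree -> golf
i=4: L=alpha, R=foxtrot=BASE -> take LEFT -> alpha
i=5: L=foxtrot, R=charlie=BASE -> take LEFT -> foxtrot
Conflict count: 0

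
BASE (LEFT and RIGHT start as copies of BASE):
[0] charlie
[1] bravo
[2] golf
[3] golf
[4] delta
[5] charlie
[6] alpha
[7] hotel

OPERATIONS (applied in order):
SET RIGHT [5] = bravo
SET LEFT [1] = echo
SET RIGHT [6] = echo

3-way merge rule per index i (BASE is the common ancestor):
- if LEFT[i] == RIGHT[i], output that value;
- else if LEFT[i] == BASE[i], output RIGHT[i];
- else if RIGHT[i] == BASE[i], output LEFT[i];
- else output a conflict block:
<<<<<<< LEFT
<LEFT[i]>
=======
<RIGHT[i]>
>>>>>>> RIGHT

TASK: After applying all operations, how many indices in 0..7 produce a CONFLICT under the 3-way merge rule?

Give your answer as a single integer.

Final LEFT:  [charlie, echo, golf, golf, delta, charlie, alpha, hotel]
Final RIGHT: [charlie, bravo, golf, golf, delta, bravo, echo, hotel]
i=0: L=charlie R=charlie -> agree -> charlie
i=1: L=echo, R=bravo=BASE -> take LEFT -> echo
i=2: L=golf R=golf -> agree -> golf
i=3: L=golf R=golf -> agree -> golf
i=4: L=delta R=delta -> agree -> delta
i=5: L=charlie=BASE, R=bravo -> take RIGHT -> bravo
i=6: L=alpha=BASE, R=echo -> take RIGHT -> echo
i=7: L=hotel R=hotel -> agree -> hotel
Conflict count: 0

Answer: 0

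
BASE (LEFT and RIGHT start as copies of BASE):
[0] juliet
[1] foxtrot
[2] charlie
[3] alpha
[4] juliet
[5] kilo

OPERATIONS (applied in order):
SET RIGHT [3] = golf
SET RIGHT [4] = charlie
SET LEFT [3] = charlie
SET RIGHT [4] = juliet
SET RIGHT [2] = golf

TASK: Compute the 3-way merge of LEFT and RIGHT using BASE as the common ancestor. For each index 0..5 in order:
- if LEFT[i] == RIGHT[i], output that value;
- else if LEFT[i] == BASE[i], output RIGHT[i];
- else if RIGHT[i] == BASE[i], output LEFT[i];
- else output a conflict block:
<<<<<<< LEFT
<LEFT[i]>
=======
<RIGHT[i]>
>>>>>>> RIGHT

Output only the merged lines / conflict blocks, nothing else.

Final LEFT:  [juliet, foxtrot, charlie, charlie, juliet, kilo]
Final RIGHT: [juliet, foxtrot, golf, golf, juliet, kilo]
i=0: L=juliet R=juliet -> agree -> juliet
i=1: L=foxtrot R=foxtrot -> agree -> foxtrot
i=2: L=charlie=BASE, R=golf -> take RIGHT -> golf
i=3: BASE=alpha L=charlie R=golf all differ -> CONFLICT
i=4: L=juliet R=juliet -> agree -> juliet
i=5: L=kilo R=kilo -> agree -> kilo

Answer: juliet
foxtrot
golf
<<<<<<< LEFT
charlie
=======
golf
>>>>>>> RIGHT
juliet
kilo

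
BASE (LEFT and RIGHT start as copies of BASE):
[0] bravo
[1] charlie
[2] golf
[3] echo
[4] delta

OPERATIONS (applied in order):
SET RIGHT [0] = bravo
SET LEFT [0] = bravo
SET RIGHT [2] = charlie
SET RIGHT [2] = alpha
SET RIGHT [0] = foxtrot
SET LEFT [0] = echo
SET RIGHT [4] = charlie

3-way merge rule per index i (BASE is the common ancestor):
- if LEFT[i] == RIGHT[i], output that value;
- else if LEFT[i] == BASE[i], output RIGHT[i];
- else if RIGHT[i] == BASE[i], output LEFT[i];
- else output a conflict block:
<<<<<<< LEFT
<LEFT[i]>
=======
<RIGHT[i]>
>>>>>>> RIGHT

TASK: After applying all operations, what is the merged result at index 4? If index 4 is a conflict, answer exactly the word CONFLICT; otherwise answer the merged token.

Answer: charlie

Derivation:
Final LEFT:  [echo, charlie, golf, echo, delta]
Final RIGHT: [foxtrot, charlie, alpha, echo, charlie]
i=0: BASE=bravo L=echo R=foxtrot all differ -> CONFLICT
i=1: L=charlie R=charlie -> agree -> charlie
i=2: L=golf=BASE, R=alpha -> take RIGHT -> alpha
i=3: L=echo R=echo -> agree -> echo
i=4: L=delta=BASE, R=charlie -> take RIGHT -> charlie
Index 4 -> charlie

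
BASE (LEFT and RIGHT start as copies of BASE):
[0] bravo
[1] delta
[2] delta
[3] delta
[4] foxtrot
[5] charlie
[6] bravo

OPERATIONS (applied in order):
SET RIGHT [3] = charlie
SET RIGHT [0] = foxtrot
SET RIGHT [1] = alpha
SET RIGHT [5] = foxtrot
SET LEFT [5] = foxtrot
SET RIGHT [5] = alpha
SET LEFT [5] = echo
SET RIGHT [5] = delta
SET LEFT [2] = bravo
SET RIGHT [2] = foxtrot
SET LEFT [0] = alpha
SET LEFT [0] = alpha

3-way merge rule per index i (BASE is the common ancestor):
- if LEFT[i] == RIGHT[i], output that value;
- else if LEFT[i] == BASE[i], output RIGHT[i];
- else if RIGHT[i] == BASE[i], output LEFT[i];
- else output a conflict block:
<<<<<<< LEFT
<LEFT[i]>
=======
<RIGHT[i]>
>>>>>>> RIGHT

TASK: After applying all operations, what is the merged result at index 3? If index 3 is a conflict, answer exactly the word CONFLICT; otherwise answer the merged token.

Final LEFT:  [alpha, delta, bravo, delta, foxtrot, echo, bravo]
Final RIGHT: [foxtrot, alpha, foxtrot, charlie, foxtrot, delta, bravo]
i=0: BASE=bravo L=alpha R=foxtrot all differ -> CONFLICT
i=1: L=delta=BASE, R=alpha -> take RIGHT -> alpha
i=2: BASE=delta L=bravo R=foxtrot all differ -> CONFLICT
i=3: L=delta=BASE, R=charlie -> take RIGHT -> charlie
i=4: L=foxtrot R=foxtrot -> agree -> foxtrot
i=5: BASE=charlie L=echo R=delta all differ -> CONFLICT
i=6: L=bravo R=bravo -> agree -> bravo
Index 3 -> charlie

Answer: charlie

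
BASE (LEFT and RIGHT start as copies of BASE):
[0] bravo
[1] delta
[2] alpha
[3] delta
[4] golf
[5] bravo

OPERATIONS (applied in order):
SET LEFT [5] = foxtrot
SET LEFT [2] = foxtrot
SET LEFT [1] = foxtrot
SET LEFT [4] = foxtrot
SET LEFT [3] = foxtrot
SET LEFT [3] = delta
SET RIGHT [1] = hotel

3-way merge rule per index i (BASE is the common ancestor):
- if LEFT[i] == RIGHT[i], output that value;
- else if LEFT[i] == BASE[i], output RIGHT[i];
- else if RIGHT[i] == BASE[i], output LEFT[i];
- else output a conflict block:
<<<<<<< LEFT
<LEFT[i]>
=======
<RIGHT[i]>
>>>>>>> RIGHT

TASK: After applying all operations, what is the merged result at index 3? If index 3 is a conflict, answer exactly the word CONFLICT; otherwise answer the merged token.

Final LEFT:  [bravo, foxtrot, foxtrot, delta, foxtrot, foxtrot]
Final RIGHT: [bravo, hotel, alpha, delta, golf, bravo]
i=0: L=bravo R=bravo -> agree -> bravo
i=1: BASE=delta L=foxtrot R=hotel all differ -> CONFLICT
i=2: L=foxtrot, R=alpha=BASE -> take LEFT -> foxtrot
i=3: L=delta R=delta -> agree -> delta
i=4: L=foxtrot, R=golf=BASE -> take LEFT -> foxtrot
i=5: L=foxtrot, R=bravo=BASE -> take LEFT -> foxtrot
Index 3 -> delta

Answer: delta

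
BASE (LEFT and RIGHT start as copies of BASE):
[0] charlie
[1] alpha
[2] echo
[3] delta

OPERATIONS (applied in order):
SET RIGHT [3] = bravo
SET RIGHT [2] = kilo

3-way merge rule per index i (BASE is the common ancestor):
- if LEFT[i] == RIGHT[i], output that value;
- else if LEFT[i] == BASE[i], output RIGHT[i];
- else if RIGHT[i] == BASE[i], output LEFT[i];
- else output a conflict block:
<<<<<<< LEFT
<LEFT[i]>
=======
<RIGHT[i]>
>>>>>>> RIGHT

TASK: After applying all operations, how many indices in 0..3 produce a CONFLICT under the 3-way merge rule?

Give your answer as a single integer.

Answer: 0

Derivation:
Final LEFT:  [charlie, alpha, echo, delta]
Final RIGHT: [charlie, alpha, kilo, bravo]
i=0: L=charlie R=charlie -> agree -> charlie
i=1: L=alpha R=alpha -> agree -> alpha
i=2: L=echo=BASE, R=kilo -> take RIGHT -> kilo
i=3: L=delta=BASE, R=bravo -> take RIGHT -> bravo
Conflict count: 0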